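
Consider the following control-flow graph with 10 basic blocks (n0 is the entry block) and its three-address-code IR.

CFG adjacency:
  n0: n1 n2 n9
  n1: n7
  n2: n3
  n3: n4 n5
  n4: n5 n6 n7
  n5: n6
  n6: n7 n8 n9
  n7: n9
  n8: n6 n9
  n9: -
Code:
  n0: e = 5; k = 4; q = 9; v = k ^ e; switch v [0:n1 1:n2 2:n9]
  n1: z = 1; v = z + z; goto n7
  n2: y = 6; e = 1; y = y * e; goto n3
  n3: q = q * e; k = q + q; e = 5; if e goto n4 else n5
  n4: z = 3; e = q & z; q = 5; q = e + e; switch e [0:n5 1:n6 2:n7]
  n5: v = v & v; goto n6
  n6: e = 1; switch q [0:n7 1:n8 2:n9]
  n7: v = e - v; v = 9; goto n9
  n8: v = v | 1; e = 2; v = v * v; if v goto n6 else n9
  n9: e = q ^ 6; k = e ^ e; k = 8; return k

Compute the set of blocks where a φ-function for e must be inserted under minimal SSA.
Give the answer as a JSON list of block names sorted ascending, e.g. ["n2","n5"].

idom tree: n1←n0 n2←n0 n3←n2 n4←n3 n5←n3 n6←n3 n7←n0 n8←n6 n9←n0
Dom at joins:
  n5: preds {n3,n4}: {n0,n2,n3} ∩ {n0,n2,n3,n4} = {n0,n2,n3}; idom=n3
  n6: preds {n4,n5,n8}: {n0,n2,n3,n4} ∩ {n0,n2,n3,n5} ∩ {n0,n2,n3,n6,n8} = {n0,n2,n3}; idom=n3
  n7: preds {n1,n4,n6}: {n0,n1} ∩ {n0,n2,n3,n4} ∩ {n0,n2,n3,n6} = {n0}; idom=n0
  n9: preds {n0,n6,n7,n8}: {n0} ∩ {n0,n2,n3,n6} ∩ {n0,n7} ∩ {n0,n2,n3,n6,n8} = {n0}; idom=n0

DF derivation:
  join n5 pred n3: · stop@n3
  join n5 pred n4: n4 stop@n3
  join n6 pred n4: n4 stop@n3
  join n6 pred n5: n5 stop@n3
  join n6 pred n8: n8→n6 stop@n3
  join n7 pred n1: n1 stop@n0
  join n7 pred n4: n4→n3→n2 stop@n0
  join n7 pred n6: n6→n3→n2 stop@n0
  join n9 pred n0: · stop@n0
  join n9 pred n6: n6→n3→n2 stop@n0
  join n9 pred n7: n7 stop@n0
  join n9 pred n8: n8→n6→n3→n2 stop@n0
  n0: DF=∅
  n1: DF={n7}
  n2: DF={n7,n9}
  n3: DF={n7,n9}
  n4: DF={n5,n6,n7}
  n5: DF={n6}
  n6: DF={n6,n7,n9}
  n7: DF={n9}
  n8: DF={n6,n9}
  n9: DF=∅

φ for e: defs {n0,n2,n3,n4,n6,n8,n9}
  DF⁺ = {n5,n6,n7,n9}

Answer: ["n5", "n6", "n7", "n9"]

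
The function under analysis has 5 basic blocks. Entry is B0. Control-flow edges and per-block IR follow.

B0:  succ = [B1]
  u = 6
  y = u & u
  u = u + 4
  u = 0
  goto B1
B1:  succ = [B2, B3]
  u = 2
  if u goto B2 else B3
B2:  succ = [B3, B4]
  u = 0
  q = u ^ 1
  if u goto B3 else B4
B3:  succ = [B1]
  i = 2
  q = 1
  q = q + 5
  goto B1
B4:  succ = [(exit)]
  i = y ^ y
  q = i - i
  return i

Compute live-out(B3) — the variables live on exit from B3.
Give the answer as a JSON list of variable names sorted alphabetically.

Answer: ["y"]

Derivation:
Block summaries:
  B0: def={u,y} ue=∅
  B1: def={u} ue=∅
  B2: def={q,u} ue=∅
  B3: def={i,q} ue=∅
  B4: def={i,q} ue={y}

Liveness:
  live B0: ∅→{y}
  live B1: {y}→{y}
  live B2: {y}→{y}
  live B3: {y}→{y}
  live B4: {y}→∅

live-out(B3) = ["y"]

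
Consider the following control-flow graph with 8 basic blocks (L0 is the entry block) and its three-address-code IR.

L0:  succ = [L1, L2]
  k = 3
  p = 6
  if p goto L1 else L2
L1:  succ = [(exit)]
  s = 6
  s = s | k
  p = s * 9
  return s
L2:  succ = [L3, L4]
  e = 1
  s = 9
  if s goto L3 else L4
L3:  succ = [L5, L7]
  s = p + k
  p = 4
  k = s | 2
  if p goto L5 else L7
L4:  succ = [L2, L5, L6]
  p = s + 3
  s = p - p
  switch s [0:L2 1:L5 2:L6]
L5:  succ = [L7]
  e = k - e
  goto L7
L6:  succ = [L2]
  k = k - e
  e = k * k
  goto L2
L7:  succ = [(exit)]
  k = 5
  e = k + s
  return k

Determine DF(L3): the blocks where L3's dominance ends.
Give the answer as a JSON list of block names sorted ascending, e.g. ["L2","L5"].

Answer: ["L5", "L7"]

Derivation:
idom tree: L1←L0 L2←L0 L3←L2 L4←L2 L5←L2 L6←L4 L7←L2
Dom∩ at merges:
  L2: preds {L0,L4,L6}: {L0} ∩ {L0,L2,L4} ∩ {L0,L2,L4,L6} = {L0}; idom=L0
  L5: preds {L3,L4}: {L0,L2,L3} ∩ {L0,L2,L4} = {L0,L2}; idom=L2
  L7: preds {L3,L5}: {L0,L2,L3} ∩ {L0,L2,L5} = {L0,L2}; idom=L2

Frontier:
  join L2 pred L0: · stop@L0
  join L2 pred L4: L4→L2 stop@L0
  join L2 pred L6: L6→L4→L2 stop@L0
  join L5 pred L3: L3 stop@L2
  join L5 pred L4: L4 stop@L2
  join L7 pred L3: L3 stop@L2
  join L7 pred L5: L5 stop@L2
  DF(L0)=∅
  DF(L1)=∅
  DF(L2)={L2}
  DF(L3)={L5,L7}
  DF(L4)={L2,L5}
  DF(L5)={L7}
  DF(L6)={L2}
  DF(L7)=∅

DF(L3) = ["L5", "L7"]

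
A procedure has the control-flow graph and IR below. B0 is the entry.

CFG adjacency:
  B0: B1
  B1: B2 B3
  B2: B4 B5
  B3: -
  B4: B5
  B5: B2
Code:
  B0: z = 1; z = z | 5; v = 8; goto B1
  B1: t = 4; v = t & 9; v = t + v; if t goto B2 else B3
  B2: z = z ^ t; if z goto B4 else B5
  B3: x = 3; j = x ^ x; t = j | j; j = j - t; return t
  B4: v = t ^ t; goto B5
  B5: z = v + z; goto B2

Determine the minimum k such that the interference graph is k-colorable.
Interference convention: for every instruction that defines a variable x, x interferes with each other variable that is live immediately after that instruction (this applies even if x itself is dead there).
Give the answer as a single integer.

Per-block:
  B0: {v,z} / ∅
  B1: {t,v} / ∅
  B2: {z} / {t,z}
  B3: {j,t,x} / ∅
  B4: {v} / {t}
  B5: {z} / {v,z}

Live sets:
  B0 li=∅ lo={z}
  B1 li={z} lo={t,v,z}
  B2 li={t,v,z} lo={t,v,z}
  B3 li=∅ lo=∅
  B4 li={t,z} lo={t,v,z}
  B5 li={t,v,z} lo={t,v,z}

Conflict graph:
  j — {t}
  t — {j,v,z}
  v — {t,z}
  x — ∅
  z — {t,v}

Colouring:
  clique {t,v,z} ⇒ need ≥ 3
  assign j→c1 t→c0 v→c1 x→c0 z→c2 — no edge inside a register ⇒ χ ≤ 3
  χ = 3

Answer: 3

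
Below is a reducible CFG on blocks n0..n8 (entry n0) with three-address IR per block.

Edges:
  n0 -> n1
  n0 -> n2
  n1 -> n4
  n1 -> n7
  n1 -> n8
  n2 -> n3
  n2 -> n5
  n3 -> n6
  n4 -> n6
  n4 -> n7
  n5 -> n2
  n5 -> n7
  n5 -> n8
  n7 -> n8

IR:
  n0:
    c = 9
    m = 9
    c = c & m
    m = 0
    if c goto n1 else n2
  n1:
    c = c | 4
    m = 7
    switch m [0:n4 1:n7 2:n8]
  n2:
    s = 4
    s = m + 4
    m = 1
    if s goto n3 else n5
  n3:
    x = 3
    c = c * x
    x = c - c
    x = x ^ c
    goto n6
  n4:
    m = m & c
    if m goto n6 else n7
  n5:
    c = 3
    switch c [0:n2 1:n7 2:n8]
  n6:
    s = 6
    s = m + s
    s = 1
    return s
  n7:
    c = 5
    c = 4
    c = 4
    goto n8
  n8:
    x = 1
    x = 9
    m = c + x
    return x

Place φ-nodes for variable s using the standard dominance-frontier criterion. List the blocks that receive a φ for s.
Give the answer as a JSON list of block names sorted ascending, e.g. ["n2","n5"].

idom tree: n1←n0 n2←n0 n3←n2 n4←n1 n5←n2 n6←n0 n7←n0 n8←n0
Dom∩ at merges:
  n2: preds {n0,n5}: {n0} ∩ {n0,n2,n5} = {n0}; idom=n0
  n6: preds {n3,n4}: {n0,n2,n3} ∩ {n0,n1,n4} = {n0}; idom=n0
  n7: preds {n1,n4,n5}: {n0,n1} ∩ {n0,n1,n4} ∩ {n0,n2,n5} = {n0}; idom=n0
  n8: preds {n1,n5,n7}: {n0,n1} ∩ {n0,n2,n5} ∩ {n0,n7} = {n0}; idom=n0

Frontier:
  n2←n0: walk · to n0
  n2←n5: walk n5→n2 to n0
  n6←n3: walk n3→n2 to n0
  n6←n4: walk n4→n1 to n0
  n7←n1: walk n1 to n0
  n7←n4: walk n4→n1 to n0
  n7←n5: walk n5→n2 to n0
  n8←n1: walk n1 to n0
  n8←n5: walk n5→n2 to n0
  n8←n7: walk n7 to n0
  n0: DF=∅
  n1: DF={n6,n7,n8}
  n2: DF={n2,n6,n7,n8}
  n3: DF={n6}
  n4: DF={n6,n7}
  n5: DF={n2,n7,n8}
  n6: DF=∅
  n7: DF={n8}
  n8: DF=∅

φ for s: defs {n2,n6}
  DF⁺ = {n2,n6,n7,n8}

Answer: ["n2", "n6", "n7", "n8"]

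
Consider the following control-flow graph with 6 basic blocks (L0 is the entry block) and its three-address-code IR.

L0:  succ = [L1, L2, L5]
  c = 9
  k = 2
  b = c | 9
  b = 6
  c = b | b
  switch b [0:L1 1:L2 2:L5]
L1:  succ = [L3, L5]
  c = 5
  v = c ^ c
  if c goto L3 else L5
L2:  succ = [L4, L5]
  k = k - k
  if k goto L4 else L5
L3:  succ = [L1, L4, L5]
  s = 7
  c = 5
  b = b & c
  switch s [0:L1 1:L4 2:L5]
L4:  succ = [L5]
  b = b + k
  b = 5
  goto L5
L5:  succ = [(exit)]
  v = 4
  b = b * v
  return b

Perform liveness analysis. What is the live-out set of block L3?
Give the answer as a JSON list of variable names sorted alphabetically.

Answer: ["b", "k"]

Derivation:
def/use:
  L0: def={b,c,k} ue=∅
  L1: def={c,v} ue=∅
  L2: def={k} ue={k}
  L3: def={b,c,s} ue={b}
  L4: def={b} ue={b,k}
  L5: def={b,v} ue={b}

Backward fixpoint:
  L0 li=∅ lo={b,k}
  L1 li={b,k} lo={b,k}
  L2 li={b,k} lo={b,k}
  L3 li={b,k} lo={b,k}
  L4 li={b,k} lo={b}
  L5 li={b} lo=∅

live-out(L3) = ["b", "k"]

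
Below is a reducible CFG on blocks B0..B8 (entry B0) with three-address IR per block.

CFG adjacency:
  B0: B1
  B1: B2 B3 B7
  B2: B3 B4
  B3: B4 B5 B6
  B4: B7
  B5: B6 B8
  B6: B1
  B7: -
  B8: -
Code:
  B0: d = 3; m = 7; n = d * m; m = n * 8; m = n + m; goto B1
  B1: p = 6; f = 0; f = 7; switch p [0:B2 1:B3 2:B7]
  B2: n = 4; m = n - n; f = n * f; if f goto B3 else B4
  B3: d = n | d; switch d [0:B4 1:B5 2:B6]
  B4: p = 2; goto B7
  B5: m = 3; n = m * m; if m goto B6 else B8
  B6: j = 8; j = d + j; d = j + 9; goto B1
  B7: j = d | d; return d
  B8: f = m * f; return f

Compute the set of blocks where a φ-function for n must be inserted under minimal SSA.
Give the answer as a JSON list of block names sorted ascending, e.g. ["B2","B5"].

Answer: ["B1", "B3", "B4", "B6", "B7"]

Derivation:
idom tree: B1←B0 B2←B1 B3←B1 B4←B1 B5←B3 B6←B3 B7←B1 B8←B5
Dom∩ at merges:
  B1: preds {B0,B6}: {B0} ∩ {B0,B1,B3,B6} = {B0}; idom=B0
  B3: preds {B1,B2}: {B0,B1} ∩ {B0,B1,B2} = {B0,B1}; idom=B1
  B4: preds {B2,B3}: {B0,B1,B2} ∩ {B0,B1,B3} = {B0,B1}; idom=B1
  B6: preds {B3,B5}: {B0,B1,B3} ∩ {B0,B1,B3,B5} = {B0,B1,B3}; idom=B3
  B7: preds {B1,B4}: {B0,B1} ∩ {B0,B1,B4} = {B0,B1}; idom=B1

DF derivation:
  B1←B0: walk · to B0
  B1←B6: walk B6→B3→B1 to B0
  B3←B1: walk · to B1
  B3←B2: walk B2 to B1
  B4←B2: walk B2 to B1
  B4←B3: walk B3 to B1
  B6←B3: walk · to B3
  B6←B5: walk B5 to B3
  B7←B1: walk · to B1
  B7←B4: walk B4 to B1
  B0: DF=∅
  B1: DF={B1}
  B2: DF={B3,B4}
  B3: DF={B1,B4}
  B4: DF={B7}
  B5: DF={B6}
  B6: DF={B1}
  B7: DF=∅
  B8: DF=∅

φ for n: defs {B0,B2,B5}
  DF⁺ = {B1,B3,B4,B6,B7}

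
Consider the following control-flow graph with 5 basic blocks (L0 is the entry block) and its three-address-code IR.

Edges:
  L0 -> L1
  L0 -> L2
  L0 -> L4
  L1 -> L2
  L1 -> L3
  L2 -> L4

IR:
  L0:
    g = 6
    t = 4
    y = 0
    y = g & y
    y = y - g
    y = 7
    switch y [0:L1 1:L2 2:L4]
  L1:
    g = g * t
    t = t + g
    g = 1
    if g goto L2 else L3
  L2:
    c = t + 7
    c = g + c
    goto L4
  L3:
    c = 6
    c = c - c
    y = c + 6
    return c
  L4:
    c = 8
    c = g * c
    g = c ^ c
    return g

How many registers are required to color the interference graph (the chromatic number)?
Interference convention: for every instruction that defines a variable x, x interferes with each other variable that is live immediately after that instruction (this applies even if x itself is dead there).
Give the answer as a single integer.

Answer: 3

Working:
Per-block:
  L0: {g,t,y} / ∅
  L1: {g,t} / {g,t}
  L2: {c} / {g,t}
  L3: {c,y} / ∅
  L4: {c,g} / {g}

Liveness:
  L0 li=∅ lo={g,t}
  L1 li={g,t} lo={g,t}
  L2 li={g,t} lo={g}
  L3 li=∅ lo=∅
  L4 li={g} lo=∅

Interfere edges:
  c — {g,y}
  g — {c,t,y}
  t — {g,y}
  y — {c,g,t}

Registers:
  lower bound: {c,g,y} mutually conflict ⇒ χ ≥ 3
  3-colouring: r0={g}  r1={y}  r2={c,t}
  χ = 3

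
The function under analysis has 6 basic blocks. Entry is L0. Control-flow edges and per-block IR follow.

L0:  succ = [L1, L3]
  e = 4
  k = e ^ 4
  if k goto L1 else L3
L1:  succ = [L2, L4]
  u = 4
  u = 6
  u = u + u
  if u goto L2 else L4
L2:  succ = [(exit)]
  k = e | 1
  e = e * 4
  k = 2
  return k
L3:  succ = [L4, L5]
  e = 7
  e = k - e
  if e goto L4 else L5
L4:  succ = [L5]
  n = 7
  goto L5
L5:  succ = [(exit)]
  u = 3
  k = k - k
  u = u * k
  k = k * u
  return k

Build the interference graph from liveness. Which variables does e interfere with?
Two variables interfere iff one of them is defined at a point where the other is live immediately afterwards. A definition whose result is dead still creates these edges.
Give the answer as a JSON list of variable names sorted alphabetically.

Answer: ["k", "u"]

Analysis:
Block summaries:
  L0 def {e,k} use ∅
  L1 def {u} use ∅
  L2 def {e,k} use {e}
  L3 def {e} use {k}
  L4 def {n} use ∅
  L5 def {k,u} use {k}

Liveness:
  L0 li=∅ lo={e,k}
  L1 li={e,k} lo={e,k}
  L2 li={e} lo=∅
  L3 li={k} lo={k}
  L4 li={k} lo={k}
  L5 li={k} lo=∅

Conflict graph:
  e↔{k,u}
  k↔{e,n,u}
  n↔{k}
  u↔{e,k}

N(e) = ["k", "u"]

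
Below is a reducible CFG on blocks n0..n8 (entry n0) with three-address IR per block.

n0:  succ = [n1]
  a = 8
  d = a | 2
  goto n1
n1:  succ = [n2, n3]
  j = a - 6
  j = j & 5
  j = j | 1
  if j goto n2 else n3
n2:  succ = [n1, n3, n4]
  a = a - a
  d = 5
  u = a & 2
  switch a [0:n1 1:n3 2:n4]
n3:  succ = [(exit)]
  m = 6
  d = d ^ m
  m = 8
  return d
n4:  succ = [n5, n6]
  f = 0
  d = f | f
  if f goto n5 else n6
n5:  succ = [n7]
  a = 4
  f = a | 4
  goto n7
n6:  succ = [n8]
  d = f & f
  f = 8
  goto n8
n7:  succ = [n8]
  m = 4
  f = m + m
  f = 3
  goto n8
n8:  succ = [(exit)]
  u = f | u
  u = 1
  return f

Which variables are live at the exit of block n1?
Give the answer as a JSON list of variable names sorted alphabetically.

Answer: ["a", "d"]

Analysis:
Per-block:
  n0: def={a,d} ue=∅
  n1: def={j} ue={a}
  n2: def={a,d,u} ue={a}
  n3: def={d,m} ue={d}
  n4: def={d,f} ue=∅
  n5: def={a,f} ue=∅
  n6: def={d,f} ue={f}
  n7: def={f,m} ue=∅
  n8: def={u} ue={f,u}

Liveness:
  live n0: ∅→{a,d}
  live n1: {a,d}→{a,d}
  live n2: {a}→{a,d,u}
  live n3: {d}→∅
  live n4: {u}→{f,u}
  live n5: {u}→{u}
  live n6: {f,u}→{f,u}
  live n7: {u}→{f,u}
  live n8: {f,u}→∅

live-out(n1) = ["a", "d"]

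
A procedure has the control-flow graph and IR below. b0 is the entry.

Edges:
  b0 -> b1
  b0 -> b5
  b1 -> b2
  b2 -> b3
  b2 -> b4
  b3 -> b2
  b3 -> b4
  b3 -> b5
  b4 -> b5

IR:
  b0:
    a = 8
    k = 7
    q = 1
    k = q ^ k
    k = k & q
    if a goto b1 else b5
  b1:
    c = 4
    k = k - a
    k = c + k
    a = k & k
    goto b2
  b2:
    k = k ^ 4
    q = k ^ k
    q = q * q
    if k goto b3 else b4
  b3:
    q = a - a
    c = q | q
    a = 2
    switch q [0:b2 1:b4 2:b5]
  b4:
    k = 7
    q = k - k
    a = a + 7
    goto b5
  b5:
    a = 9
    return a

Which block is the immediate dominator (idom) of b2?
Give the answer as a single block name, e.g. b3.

Answer: b1

Analysis:
idom tree: b1←b0 b2←b1 b3←b2 b4←b2 b5←b0
Dom∩ at merges:
  b2: preds {b1,b3}: {b0,b1} ∩ {b0,b1,b2,b3} = {b0,b1}; idom=b1
  b4: preds {b2,b3}: {b0,b1,b2} ∩ {b0,b1,b2,b3} = {b0,b1,b2}; idom=b2
  b5: preds {b0,b3,b4}: {b0} ∩ {b0,b1,b2,b3} ∩ {b0,b1,b2,b4} = {b0}; idom=b0

idom(b2) = b1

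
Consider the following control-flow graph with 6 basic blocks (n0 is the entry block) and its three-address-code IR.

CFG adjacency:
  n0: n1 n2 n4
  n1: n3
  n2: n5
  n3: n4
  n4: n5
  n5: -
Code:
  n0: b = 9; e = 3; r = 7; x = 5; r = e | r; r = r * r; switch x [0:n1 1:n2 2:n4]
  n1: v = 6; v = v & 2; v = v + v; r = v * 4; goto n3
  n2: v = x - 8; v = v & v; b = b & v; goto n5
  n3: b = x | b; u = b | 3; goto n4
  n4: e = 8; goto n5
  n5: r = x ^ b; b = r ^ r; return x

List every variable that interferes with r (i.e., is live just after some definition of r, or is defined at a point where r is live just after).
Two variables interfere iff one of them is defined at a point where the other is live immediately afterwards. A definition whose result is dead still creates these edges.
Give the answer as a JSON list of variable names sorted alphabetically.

Per-block:
  n0: def={b,e,r,x} ue=∅
  n1: def={r,v} ue=∅
  n2: def={b,v} ue={b,x}
  n3: def={b,u} ue={b,x}
  n4: def={e} ue=∅
  n5: def={b,r} ue={b,x}

Live sets:
  n0 li=∅ lo={b,x}
  n1 li={b,x} lo={b,x}
  n2 li={b,x} lo={b,x}
  n3 li={b,x} lo={b,x}
  n4 li={b,x} lo={b,x}
  n5 li={b,x} lo=∅

Interference:
  b: {e,r,u,v,x}
  e: {b,r,x}
  r: {b,e,x}
  u: {b,x}
  v: {b,x}
  x: {b,e,r,u,v}

N(r) = ["b", "e", "x"]

Answer: ["b", "e", "x"]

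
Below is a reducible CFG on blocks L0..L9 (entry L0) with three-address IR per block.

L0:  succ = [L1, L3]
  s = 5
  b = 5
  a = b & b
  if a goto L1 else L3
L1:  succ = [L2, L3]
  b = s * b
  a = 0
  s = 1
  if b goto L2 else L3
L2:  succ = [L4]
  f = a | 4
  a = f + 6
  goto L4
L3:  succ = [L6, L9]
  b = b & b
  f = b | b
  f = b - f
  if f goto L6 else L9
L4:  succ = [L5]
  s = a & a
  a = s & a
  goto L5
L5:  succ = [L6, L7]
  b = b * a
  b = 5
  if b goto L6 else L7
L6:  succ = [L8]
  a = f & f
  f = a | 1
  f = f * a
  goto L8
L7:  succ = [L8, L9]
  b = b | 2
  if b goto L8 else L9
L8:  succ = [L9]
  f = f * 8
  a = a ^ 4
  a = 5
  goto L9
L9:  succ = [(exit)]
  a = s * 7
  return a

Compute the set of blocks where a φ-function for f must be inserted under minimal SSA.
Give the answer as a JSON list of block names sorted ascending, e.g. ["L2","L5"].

idom tree: L1←L0 L2←L1 L3←L0 L4←L2 L5←L4 L6←L0 L7←L5 L8←L0 L9←L0
Dom at joins:
  L3: preds {L0,L1}: {L0} ∩ {L0,L1} = {L0}; idom=L0
  L6: preds {L3,L5}: {L0,L3} ∩ {L0,L1,L2,L4,L5} = {L0}; idom=L0
  L8: preds {L6,L7}: {L0,L6} ∩ {L0,L1,L2,L4,L5,L7} = {L0}; idom=L0
  L9: preds {L3,L7,L8}: {L0,L3} ∩ {L0,L1,L2,L4,L5,L7} ∩ {L0,L8} = {L0}; idom=L0

DF walk-up:
  join L3 pred L0: · stop@L0
  join L3 pred L1: L1 stop@L0
  join L6 pred L3: L3 stop@L0
  join L6 pred L5: L5→L4→L2→L1 stop@L0
  join L8 pred L6: L6 stop@L0
  join L8 pred L7: L7→L5→L4→L2→L1 stop@L0
  join L9 pred L3: L3 stop@L0
  join L9 pred L7: L7→L5→L4→L2→L1 stop@L0
  join L9 pred L8: L8 stop@L0
  L0: DF=∅
  L1: DF={L3,L6,L8,L9}
  L2: DF={L6,L8,L9}
  L3: DF={L6,L9}
  L4: DF={L6,L8,L9}
  L5: DF={L6,L8,L9}
  L6: DF={L8}
  L7: DF={L8,L9}
  L8: DF={L9}
  L9: DF=∅

φ for f: defs {L2,L3,L6,L8}
  DF⁺ = {L6,L8,L9}

Answer: ["L6", "L8", "L9"]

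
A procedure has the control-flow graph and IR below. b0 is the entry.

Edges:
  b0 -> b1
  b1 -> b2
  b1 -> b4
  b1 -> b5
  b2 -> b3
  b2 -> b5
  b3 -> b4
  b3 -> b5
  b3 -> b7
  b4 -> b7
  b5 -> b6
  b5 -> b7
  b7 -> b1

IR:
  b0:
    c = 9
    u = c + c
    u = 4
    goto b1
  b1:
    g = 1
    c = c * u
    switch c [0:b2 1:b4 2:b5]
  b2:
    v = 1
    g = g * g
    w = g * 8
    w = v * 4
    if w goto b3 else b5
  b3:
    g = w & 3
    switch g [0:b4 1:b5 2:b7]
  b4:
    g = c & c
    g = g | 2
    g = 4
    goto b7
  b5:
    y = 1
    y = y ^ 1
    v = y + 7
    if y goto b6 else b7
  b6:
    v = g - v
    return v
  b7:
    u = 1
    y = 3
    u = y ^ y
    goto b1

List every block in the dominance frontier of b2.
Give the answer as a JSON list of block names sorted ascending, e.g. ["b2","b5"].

Answer: ["b4", "b5", "b7"]

Derivation:
idom tree: b1←b0 b2←b1 b3←b2 b4←b1 b5←b1 b6←b5 b7←b1
Dom at joins:
  b1: preds {b0,b7}: {b0} ∩ {b0,b1,b7} = {b0}; idom=b0
  b4: preds {b1,b3}: {b0,b1} ∩ {b0,b1,b2,b3} = {b0,b1}; idom=b1
  b5: preds {b1,b2,b3}: {b0,b1} ∩ {b0,b1,b2} ∩ {b0,b1,b2,b3} = {b0,b1}; idom=b1
  b7: preds {b3,b4,b5}: {b0,b1,b2,b3} ∩ {b0,b1,b4} ∩ {b0,b1,b5} = {b0,b1}; idom=b1

DF walk-up:
  b1←b0: walk · to b0
  b1←b7: walk b7→b1 to b0
  b4←b1: walk · to b1
  b4←b3: walk b3→b2 to b1
  b5←b1: walk · to b1
  b5←b2: walk b2 to b1
  b5←b3: walk b3→b2 to b1
  b7←b3: walk b3→b2 to b1
  b7←b4: walk b4 to b1
  b7←b5: walk b5 to b1
  b0: DF=∅
  b1: DF={b1}
  b2: DF={b4,b5,b7}
  b3: DF={b4,b5,b7}
  b4: DF={b7}
  b5: DF={b7}
  b6: DF=∅
  b7: DF={b1}

DF(b2) = ["b4", "b5", "b7"]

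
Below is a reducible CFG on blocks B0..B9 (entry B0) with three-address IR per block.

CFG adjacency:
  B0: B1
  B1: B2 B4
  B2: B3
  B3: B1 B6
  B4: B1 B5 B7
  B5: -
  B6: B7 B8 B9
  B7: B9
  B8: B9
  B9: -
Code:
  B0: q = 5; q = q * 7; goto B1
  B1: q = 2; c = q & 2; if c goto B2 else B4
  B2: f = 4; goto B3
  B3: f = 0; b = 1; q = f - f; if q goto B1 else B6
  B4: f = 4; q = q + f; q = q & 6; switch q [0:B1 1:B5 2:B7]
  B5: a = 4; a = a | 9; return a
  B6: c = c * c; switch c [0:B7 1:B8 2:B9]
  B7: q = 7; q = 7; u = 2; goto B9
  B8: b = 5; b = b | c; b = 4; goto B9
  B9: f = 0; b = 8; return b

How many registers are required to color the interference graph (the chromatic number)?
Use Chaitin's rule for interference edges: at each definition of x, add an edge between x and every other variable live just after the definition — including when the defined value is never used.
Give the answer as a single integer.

Answer: 3

Analysis:
Block summaries:
  B0 def {q} use ∅
  B1 def {c,q} use ∅
  B2 def {f} use ∅
  B3 def {b,f,q} use ∅
  B4 def {f,q} use {q}
  B5 def {a} use ∅
  B6 def {c} use {c}
  B7 def {q,u} use ∅
  B8 def {b} use {c}
  B9 def {b,f} use ∅

Backward fixpoint:
  B0: in=∅ out=∅
  B1: in=∅ out={c,q}
  B2: in={c} out={c}
  B3: in={c} out={c}
  B4: in={q} out=∅
  B5: in=∅ out=∅
  B6: in={c} out={c}
  B7: in=∅ out=∅
  B8: in={c} out=∅
  B9: in=∅ out=∅

Interference:
  a — ∅
  b — {c,f}
  c — {b,f,q}
  f — {b,c,q}
  q — {c,f}
  u — ∅

Colouring:
  clique {b,c,f} ⇒ need ≥ 3
  3-colouring: c0={a,c,u}  c1={f}  c2={b,q}
  χ = 3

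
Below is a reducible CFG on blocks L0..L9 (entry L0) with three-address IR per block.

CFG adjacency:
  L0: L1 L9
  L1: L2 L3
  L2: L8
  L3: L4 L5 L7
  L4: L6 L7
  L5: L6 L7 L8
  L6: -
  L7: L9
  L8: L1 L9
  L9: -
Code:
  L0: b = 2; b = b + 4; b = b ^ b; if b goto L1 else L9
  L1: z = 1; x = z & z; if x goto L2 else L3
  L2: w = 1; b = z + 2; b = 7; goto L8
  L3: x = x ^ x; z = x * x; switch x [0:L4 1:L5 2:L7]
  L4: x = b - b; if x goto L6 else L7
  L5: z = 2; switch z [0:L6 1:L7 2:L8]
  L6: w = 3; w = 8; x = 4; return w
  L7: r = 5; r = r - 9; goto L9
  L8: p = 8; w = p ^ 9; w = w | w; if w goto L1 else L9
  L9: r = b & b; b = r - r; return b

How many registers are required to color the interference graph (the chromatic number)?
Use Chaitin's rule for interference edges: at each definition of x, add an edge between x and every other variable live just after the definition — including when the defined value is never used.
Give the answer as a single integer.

Block summaries:
  L0: {b} / ∅
  L1: {x,z} / ∅
  L2: {b,w} / {z}
  L3: {x,z} / {x}
  L4: {x} / {b}
  L5: {z} / ∅
  L6: {w,x} / ∅
  L7: {r} / ∅
  L8: {p,w} / ∅
  L9: {b,r} / {b}

Liveness:
  L0 li=∅ lo={b}
  L1 li={b} lo={b,x,z}
  L2 li={z} lo={b}
  L3 li={b,x} lo={b}
  L4 li={b} lo={b}
  L5 li={b} lo={b}
  L6 li=∅ lo=∅
  L7 li={b} lo={b}
  L8 li={b} lo={b}
  L9 li={b} lo=∅

Interfere edges:
  b↔{p,r,w,x,z}
  p↔{b}
  r↔{b}
  w↔{b,x,z}
  x↔{b,w,z}
  z↔{b,w,x}

Chromatic number:
  clique {b,w,x,z} ⇒ need ≥ 4
  4-colouring: r0={b}  r1={p,r,w}  r2={x}  r3={z}
  χ = 4

Answer: 4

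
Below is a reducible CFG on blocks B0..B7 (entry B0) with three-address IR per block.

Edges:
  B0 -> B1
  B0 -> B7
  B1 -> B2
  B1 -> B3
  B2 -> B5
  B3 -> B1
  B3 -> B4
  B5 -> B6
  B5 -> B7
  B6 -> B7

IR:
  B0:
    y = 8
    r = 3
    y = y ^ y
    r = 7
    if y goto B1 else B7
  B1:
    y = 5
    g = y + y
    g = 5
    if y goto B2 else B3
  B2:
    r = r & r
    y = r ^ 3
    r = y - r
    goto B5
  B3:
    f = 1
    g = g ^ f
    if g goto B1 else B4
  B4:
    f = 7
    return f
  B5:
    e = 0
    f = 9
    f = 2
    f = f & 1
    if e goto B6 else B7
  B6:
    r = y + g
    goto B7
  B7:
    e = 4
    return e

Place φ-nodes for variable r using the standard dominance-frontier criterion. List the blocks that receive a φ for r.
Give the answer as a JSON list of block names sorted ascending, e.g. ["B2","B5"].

idom tree: B1←B0 B2←B1 B3←B1 B4←B3 B5←B2 B6←B5 B7←B0
Dom∩ at merges:
  B1: preds {B0,B3}: {B0} ∩ {B0,B1,B3} = {B0}; idom=B0
  B7: preds {B0,B5,B6}: {B0} ∩ {B0,B1,B2,B5} ∩ {B0,B1,B2,B5,B6} = {B0}; idom=B0

DF walk-up:
  B1←B0: walk · to B0
  B1←B3: walk B3→B1 to B0
  B7←B0: walk · to B0
  B7←B5: walk B5→B2→B1 to B0
  B7←B6: walk B6→B5→B2→B1 to B0
  B0 → ∅
  B1 → {B1,B7}
  B2 → {B7}
  B3 → {B1}
  B4 → ∅
  B5 → {B7}
  B6 → {B7}
  B7 → ∅

φ for r: defs {B0,B2,B6}
  DF⁺ = {B7}

Answer: ["B7"]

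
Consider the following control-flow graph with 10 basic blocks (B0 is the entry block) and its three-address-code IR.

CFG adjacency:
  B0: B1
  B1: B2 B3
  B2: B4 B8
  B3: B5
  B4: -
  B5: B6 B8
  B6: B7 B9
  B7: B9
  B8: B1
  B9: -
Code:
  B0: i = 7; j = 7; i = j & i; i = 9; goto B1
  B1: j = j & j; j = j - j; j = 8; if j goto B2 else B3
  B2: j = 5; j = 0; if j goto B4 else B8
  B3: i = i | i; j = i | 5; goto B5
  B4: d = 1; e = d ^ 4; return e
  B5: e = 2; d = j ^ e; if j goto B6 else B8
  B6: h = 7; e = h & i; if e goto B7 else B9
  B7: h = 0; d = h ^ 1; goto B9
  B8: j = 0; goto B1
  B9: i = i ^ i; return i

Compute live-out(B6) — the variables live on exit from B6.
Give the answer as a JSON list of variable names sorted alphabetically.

Per-block:
  B0 def {i,j} use ∅
  B1 def {j} use {j}
  B2 def {j} use ∅
  B3 def {i,j} use {i}
  B4 def {d,e} use ∅
  B5 def {d,e} use {j}
  B6 def {e,h} use {i}
  B7 def {d,h} use ∅
  B8 def {j} use ∅
  B9 def {i} use {i}

Live sets:
  B0: in=∅ out={i,j}
  B1: in={i,j} out={i}
  B2: in={i} out={i}
  B3: in={i} out={i,j}
  B4: in=∅ out=∅
  B5: in={i,j} out={i}
  B6: in={i} out={i}
  B7: in={i} out={i}
  B8: in={i} out={i,j}
  B9: in={i} out=∅

live-out(B6) = ["i"]

Answer: ["i"]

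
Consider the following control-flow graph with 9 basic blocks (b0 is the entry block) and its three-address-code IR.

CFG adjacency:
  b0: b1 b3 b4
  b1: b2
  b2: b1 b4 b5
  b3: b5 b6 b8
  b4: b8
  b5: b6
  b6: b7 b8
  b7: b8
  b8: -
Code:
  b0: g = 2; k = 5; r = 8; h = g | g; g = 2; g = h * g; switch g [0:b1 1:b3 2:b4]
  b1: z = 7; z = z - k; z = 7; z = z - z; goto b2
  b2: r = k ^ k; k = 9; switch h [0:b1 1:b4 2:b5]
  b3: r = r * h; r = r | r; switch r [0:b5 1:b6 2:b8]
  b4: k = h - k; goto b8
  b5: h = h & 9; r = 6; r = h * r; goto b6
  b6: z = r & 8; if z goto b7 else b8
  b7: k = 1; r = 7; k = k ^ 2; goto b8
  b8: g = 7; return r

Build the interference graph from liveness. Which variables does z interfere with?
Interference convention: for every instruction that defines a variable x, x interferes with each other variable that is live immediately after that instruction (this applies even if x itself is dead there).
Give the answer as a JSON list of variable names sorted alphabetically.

Answer: ["h", "k", "r"]

Analysis:
def/use:
  b0 def {g,h,k,r} use ∅
  b1 def {z} use {k}
  b2 def {k,r} use {h,k}
  b3 def {r} use {h,r}
  b4 def {k} use {h,k}
  b5 def {h,r} use {h}
  b6 def {z} use {r}
  b7 def {k,r} use ∅
  b8 def {g} use {r}

Live sets:
  b0: in=∅ out={h,k,r}
  b1: in={h,k} out={h,k}
  b2: in={h,k} out={h,k,r}
  b3: in={h,r} out={h,r}
  b4: in={h,k,r} out={r}
  b5: in={h} out={r}
  b6: in={r} out={r}
  b7: in=∅ out={r}
  b8: in={r} out=∅

Interference:
  g — {h,k,r}
  h — {g,k,r,z}
  k — {g,h,r,z}
  r — {g,h,k,z}
  z — {h,k,r}

N(z) = ["h", "k", "r"]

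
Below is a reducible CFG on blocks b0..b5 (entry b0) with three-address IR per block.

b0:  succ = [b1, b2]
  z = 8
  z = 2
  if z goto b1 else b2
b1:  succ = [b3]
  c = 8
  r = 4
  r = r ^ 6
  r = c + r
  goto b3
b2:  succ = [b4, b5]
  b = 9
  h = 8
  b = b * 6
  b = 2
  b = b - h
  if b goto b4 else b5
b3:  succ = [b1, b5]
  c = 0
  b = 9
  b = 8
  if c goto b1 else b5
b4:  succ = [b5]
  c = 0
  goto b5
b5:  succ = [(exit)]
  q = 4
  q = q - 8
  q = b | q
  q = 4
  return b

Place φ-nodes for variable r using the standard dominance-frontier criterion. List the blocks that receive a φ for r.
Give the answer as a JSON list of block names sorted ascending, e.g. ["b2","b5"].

Answer: ["b1", "b5"]

Analysis:
idom tree: b1←b0 b2←b0 b3←b1 b4←b2 b5←b0
Dom at joins:
  b1: preds {b0,b3}: {b0} ∩ {b0,b1,b3} = {b0}; idom=b0
  b5: preds {b2,b3,b4}: {b0,b2} ∩ {b0,b1,b3} ∩ {b0,b2,b4} = {b0}; idom=b0

Frontier:
  join b1 pred b0: · stop@b0
  join b1 pred b3: b3→b1 stop@b0
  join b5 pred b2: b2 stop@b0
  join b5 pred b3: b3→b1 stop@b0
  join b5 pred b4: b4→b2 stop@b0
  b0: DF=∅
  b1: DF={b1,b5}
  b2: DF={b5}
  b3: DF={b1,b5}
  b4: DF={b5}
  b5: DF=∅

φ for r: defs {b1}
  DF⁺ = {b1,b5}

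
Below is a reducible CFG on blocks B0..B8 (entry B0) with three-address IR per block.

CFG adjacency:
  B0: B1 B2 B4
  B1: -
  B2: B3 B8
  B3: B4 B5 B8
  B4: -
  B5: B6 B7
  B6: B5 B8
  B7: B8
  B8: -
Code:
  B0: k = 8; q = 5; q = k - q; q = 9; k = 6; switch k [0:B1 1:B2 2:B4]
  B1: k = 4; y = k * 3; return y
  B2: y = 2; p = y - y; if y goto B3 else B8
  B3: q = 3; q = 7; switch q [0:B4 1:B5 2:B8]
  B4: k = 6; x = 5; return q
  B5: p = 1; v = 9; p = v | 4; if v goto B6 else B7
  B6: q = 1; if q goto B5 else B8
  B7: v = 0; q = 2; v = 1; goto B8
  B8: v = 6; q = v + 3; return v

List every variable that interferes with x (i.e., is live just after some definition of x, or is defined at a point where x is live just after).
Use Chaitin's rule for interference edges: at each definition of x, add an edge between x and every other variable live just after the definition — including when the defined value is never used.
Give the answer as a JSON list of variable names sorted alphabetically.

Answer: ["q"]

Analysis:
Per-block:
  B0: def={k,q} ue=∅
  B1: def={k,y} ue=∅
  B2: def={p,y} ue=∅
  B3: def={q} ue=∅
  B4: def={k,x} ue={q}
  B5: def={p,v} ue=∅
  B6: def={q} ue=∅
  B7: def={q,v} ue=∅
  B8: def={q,v} ue=∅

Liveness:
  B0: in=∅ out={q}
  B1: in=∅ out=∅
  B2: in=∅ out=∅
  B3: in=∅ out={q}
  B4: in={q} out=∅
  B5: in=∅ out=∅
  B6: in=∅ out=∅
  B7: in=∅ out=∅
  B8: in=∅ out=∅

Conflict graph:
  k: {q}
  p: {v,y}
  q: {k,v,x}
  v: {p,q}
  x: {q}
  y: {p}

N(x) = ["q"]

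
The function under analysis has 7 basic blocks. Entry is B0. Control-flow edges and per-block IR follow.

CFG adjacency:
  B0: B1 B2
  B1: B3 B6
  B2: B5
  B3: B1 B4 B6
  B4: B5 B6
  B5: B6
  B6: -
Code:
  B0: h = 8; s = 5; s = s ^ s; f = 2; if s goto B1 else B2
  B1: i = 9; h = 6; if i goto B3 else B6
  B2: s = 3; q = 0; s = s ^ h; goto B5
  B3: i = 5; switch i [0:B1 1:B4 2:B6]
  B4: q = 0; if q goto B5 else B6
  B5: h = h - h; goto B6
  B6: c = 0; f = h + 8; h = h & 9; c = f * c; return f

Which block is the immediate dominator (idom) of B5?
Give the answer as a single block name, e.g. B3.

Answer: B0

Working:
idom tree: B1←B0 B2←B0 B3←B1 B4←B3 B5←B0 B6←B0
Join-block Dom:
  B1: preds {B0,B3}: {B0} ∩ {B0,B1,B3} = {B0}; idom=B0
  B5: preds {B2,B4}: {B0,B2} ∩ {B0,B1,B3,B4} = {B0}; idom=B0
  B6: preds {B1,B3,B4,B5}: {B0,B1} ∩ {B0,B1,B3} ∩ {B0,B1,B3,B4} ∩ {B0,B5} = {B0}; idom=B0

idom(B5) = B0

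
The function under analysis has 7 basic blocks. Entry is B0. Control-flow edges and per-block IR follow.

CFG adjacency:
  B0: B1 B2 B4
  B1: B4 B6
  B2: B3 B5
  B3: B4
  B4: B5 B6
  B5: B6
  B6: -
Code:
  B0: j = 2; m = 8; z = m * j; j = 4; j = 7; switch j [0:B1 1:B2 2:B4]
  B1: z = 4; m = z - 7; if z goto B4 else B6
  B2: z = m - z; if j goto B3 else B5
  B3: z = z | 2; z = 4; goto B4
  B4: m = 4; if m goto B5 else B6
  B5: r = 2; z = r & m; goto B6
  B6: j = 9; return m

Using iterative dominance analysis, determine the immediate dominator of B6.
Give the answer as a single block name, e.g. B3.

Answer: B0

Derivation:
idom tree: B1←B0 B2←B0 B3←B2 B4←B0 B5←B0 B6←B0
Dom at joins:
  B4: preds {B0,B1,B3}: {B0} ∩ {B0,B1} ∩ {B0,B2,B3} = {B0}; idom=B0
  B5: preds {B2,B4}: {B0,B2} ∩ {B0,B4} = {B0}; idom=B0
  B6: preds {B1,B4,B5}: {B0,B1} ∩ {B0,B4} ∩ {B0,B5} = {B0}; idom=B0

idom(B6) = B0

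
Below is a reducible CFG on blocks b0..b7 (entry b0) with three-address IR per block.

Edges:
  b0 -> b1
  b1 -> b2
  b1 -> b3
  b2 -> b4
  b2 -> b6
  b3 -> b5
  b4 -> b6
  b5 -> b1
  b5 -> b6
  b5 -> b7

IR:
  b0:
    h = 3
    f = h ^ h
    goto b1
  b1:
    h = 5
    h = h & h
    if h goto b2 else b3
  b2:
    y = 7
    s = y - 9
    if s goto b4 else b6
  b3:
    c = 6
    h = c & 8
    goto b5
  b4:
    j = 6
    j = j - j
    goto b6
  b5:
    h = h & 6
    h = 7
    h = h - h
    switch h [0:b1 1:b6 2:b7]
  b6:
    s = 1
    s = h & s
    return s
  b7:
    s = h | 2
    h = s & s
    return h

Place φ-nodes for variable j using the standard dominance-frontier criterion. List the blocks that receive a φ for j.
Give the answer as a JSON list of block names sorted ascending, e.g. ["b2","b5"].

idom tree: b1←b0 b2←b1 b3←b1 b4←b2 b5←b3 b6←b1 b7←b5
Dom at joins:
  b1: preds {b0,b5}: {b0} ∩ {b0,b1,b3,b5} = {b0}; idom=b0
  b6: preds {b2,b4,b5}: {b0,b1,b2} ∩ {b0,b1,b2,b4} ∩ {b0,b1,b3,b5} = {b0,b1}; idom=b1

Frontier:
  b1←b0: walk · to b0
  b1←b5: walk b5→b3→b1 to b0
  b6←b2: walk b2 to b1
  b6←b4: walk b4→b2 to b1
  b6←b5: walk b5→b3 to b1
  b0 → ∅
  b1 → {b1}
  b2 → {b6}
  b3 → {b1,b6}
  b4 → {b6}
  b5 → {b1,b6}
  b6 → ∅
  b7 → ∅

φ for j: defs {b4}
  DF⁺ = {b6}

Answer: ["b6"]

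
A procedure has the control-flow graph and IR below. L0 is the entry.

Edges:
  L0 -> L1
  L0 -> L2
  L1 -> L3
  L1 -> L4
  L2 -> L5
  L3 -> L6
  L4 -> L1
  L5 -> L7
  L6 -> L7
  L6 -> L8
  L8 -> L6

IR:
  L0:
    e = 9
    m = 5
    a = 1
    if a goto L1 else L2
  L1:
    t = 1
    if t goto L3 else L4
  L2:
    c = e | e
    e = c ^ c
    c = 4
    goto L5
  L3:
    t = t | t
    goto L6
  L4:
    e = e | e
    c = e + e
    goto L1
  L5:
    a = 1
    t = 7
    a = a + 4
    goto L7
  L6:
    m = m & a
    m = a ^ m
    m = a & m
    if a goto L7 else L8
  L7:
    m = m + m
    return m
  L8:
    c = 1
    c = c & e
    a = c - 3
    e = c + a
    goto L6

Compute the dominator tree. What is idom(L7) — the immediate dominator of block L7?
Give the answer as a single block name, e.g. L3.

Answer: L0

Working:
idom tree: L1←L0 L2←L0 L3←L1 L4←L1 L5←L2 L6←L3 L7←L0 L8←L6
Dom at joins:
  L1: preds {L0,L4}: {L0} ∩ {L0,L1,L4} = {L0}; idom=L0
  L6: preds {L3,L8}: {L0,L1,L3} ∩ {L0,L1,L3,L6,L8} = {L0,L1,L3}; idom=L3
  L7: preds {L5,L6}: {L0,L2,L5} ∩ {L0,L1,L3,L6} = {L0}; idom=L0

idom(L7) = L0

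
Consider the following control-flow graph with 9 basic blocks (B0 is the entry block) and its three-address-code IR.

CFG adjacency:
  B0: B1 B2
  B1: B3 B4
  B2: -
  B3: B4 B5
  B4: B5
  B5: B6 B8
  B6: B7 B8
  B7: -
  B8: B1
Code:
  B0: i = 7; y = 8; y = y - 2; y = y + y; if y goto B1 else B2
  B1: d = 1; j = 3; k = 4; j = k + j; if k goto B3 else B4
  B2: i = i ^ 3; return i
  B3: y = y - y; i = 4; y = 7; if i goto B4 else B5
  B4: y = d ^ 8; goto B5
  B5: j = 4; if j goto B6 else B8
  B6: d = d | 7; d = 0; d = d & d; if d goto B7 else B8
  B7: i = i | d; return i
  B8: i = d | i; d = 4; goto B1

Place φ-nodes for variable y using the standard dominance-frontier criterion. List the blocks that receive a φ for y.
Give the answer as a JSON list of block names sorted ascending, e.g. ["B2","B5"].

idom tree: B1←B0 B2←B0 B3←B1 B4←B1 B5←B1 B6←B5 B7←B6 B8←B5
Dom∩ at merges:
  B1: preds {B0,B8}: {B0} ∩ {B0,B1,B5,B8} = {B0}; idom=B0
  B4: preds {B1,B3}: {B0,B1} ∩ {B0,B1,B3} = {B0,B1}; idom=B1
  B5: preds {B3,B4}: {B0,B1,B3} ∩ {B0,B1,B4} = {B0,B1}; idom=B1
  B8: preds {B5,B6}: {B0,B1,B5} ∩ {B0,B1,B5,B6} = {B0,B1,B5}; idom=B5

DF derivation:
  B1←B0: walk · to B0
  B1←B8: walk B8→B5→B1 to B0
  B4←B1: walk · to B1
  B4←B3: walk B3 to B1
  B5←B3: walk B3 to B1
  B5←B4: walk B4 to B1
  B8←B5: walk · to B5
  B8←B6: walk B6 to B5
  DF(B0)=∅
  DF(B1)={B1}
  DF(B2)=∅
  DF(B3)={B4,B5}
  DF(B4)={B5}
  DF(B5)={B1}
  DF(B6)={B8}
  DF(B7)=∅
  DF(B8)={B1}

φ for y: defs {B0,B3,B4}
  DF⁺ = {B1,B4,B5}

Answer: ["B1", "B4", "B5"]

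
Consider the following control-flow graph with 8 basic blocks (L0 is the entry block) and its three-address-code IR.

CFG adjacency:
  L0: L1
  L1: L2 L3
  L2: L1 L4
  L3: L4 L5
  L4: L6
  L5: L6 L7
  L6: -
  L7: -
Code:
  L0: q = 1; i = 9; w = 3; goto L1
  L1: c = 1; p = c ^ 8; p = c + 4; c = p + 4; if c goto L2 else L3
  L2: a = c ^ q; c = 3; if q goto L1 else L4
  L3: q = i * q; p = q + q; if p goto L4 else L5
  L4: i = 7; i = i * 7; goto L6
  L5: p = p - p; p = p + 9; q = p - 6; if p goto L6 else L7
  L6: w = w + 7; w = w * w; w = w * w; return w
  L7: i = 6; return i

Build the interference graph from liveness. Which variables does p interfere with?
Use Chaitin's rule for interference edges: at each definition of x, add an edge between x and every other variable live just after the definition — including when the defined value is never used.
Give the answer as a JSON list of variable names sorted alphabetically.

Block summaries:
  L0 def {i,q,w} use ∅
  L1 def {c,p} use ∅
  L2 def {a,c} use {c,q}
  L3 def {p,q} use {i,q}
  L4 def {i} use ∅
  L5 def {p,q} use {p}
  L6 def {w} use {w}
  L7 def {i} use ∅

Live sets:
  L0 li=∅ lo={i,q,w}
  L1 li={i,q,w} lo={c,i,q,w}
  L2 li={c,i,q,w} lo={i,q,w}
  L3 li={i,q,w} lo={p,w}
  L4 li={w} lo={w}
  L5 li={p,w} lo={w}
  L6 li={w} lo=∅
  L7 li=∅ lo=∅

Interference:
  a: {i,q,w}
  c: {i,p,q,w}
  i: {a,c,p,q,w}
  p: {c,i,q,w}
  q: {a,c,i,p,w}
  w: {a,c,i,p,q}

N(p) = ["c", "i", "q", "w"]

Answer: ["c", "i", "q", "w"]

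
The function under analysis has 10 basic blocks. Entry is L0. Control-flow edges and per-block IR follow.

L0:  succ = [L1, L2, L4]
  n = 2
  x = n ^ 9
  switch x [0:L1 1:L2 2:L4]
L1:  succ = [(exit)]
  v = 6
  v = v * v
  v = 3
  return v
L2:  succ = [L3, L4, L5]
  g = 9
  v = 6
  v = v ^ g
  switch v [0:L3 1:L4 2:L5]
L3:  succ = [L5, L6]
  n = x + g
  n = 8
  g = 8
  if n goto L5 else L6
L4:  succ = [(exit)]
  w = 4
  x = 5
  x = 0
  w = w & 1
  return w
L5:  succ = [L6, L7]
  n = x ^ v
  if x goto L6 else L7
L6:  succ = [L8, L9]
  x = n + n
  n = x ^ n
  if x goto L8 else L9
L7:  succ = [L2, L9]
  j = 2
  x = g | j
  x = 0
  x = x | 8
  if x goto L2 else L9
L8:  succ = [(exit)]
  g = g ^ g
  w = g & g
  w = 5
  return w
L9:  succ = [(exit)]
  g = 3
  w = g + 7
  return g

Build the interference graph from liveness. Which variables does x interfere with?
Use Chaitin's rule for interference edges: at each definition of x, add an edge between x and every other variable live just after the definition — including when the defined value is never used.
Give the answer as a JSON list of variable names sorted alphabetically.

Answer: ["g", "n", "v", "w"]

Analysis:
Per-block:
  L0: def={n,x} ue=∅
  L1: def={v} ue=∅
  L2: def={g,v} ue=∅
  L3: def={g,n} ue={g,x}
  L4: def={w,x} ue=∅
  L5: def={n} ue={v,x}
  L6: def={n,x} ue={n}
  L7: def={j,x} ue={g}
  L8: def={g,w} ue={g}
  L9: def={g,w} ue=∅

Liveness:
  L0 li=∅ lo={x}
  L1 li=∅ lo=∅
  L2 li={x} lo={g,v,x}
  L3 li={g,v,x} lo={g,n,v,x}
  L4 li=∅ lo=∅
  L5 li={g,v,x} lo={g,n}
  L6 li={g,n} lo={g}
  L7 li={g} lo={x}
  L8 li={g} lo=∅
  L9 li=∅ lo=∅

Conflict graph:
  g: {j,n,v,w,x}
  j: {g}
  n: {g,v,x}
  v: {g,n,x}
  w: {g,x}
  x: {g,n,v,w}

N(x) = ["g", "n", "v", "w"]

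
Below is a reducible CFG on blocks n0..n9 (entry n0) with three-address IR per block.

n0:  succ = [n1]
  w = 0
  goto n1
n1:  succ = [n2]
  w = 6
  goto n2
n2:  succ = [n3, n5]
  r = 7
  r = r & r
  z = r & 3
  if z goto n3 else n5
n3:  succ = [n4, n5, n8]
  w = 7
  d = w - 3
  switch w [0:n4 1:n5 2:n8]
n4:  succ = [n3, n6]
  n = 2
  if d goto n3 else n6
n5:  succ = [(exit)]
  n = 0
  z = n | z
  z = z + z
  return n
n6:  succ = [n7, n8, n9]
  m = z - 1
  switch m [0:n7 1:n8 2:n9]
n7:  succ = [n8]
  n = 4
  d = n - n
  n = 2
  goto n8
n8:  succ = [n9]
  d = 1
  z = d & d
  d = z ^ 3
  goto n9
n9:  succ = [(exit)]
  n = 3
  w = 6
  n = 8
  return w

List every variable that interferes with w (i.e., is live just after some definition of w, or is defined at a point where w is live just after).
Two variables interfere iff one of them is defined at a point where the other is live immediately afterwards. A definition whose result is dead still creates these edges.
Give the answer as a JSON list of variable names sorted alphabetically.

def/use:
  n0: {w} / ∅
  n1: {w} / ∅
  n2: {r,z} / ∅
  n3: {d,w} / ∅
  n4: {n} / {d}
  n5: {n,z} / {z}
  n6: {m} / {z}
  n7: {d,n} / ∅
  n8: {d,z} / ∅
  n9: {n,w} / ∅

Live sets:
  n0 li=∅ lo=∅
  n1 li=∅ lo=∅
  n2 li=∅ lo={z}
  n3 li={z} lo={d,z}
  n4 li={d,z} lo={z}
  n5 li={z} lo=∅
  n6 li={z} lo=∅
  n7 li=∅ lo=∅
  n8 li=∅ lo=∅
  n9 li=∅ lo=∅

Interfere edges:
  d — {n,w,z}
  m — ∅
  n — {d,w,z}
  r — ∅
  w — {d,n,z}
  z — {d,n,w}

N(w) = ["d", "n", "z"]

Answer: ["d", "n", "z"]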